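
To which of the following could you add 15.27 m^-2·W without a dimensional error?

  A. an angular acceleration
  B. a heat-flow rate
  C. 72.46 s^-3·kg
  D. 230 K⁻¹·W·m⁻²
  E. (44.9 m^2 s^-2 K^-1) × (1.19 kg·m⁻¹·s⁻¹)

Reference: W·m⁻² = J·s⁻¹·m⁻² = kg·s⁻³.
Each option:
  A. [angular acceleration] = s⁻²
  B. [heat-flow rate] = kg·m²·s⁻³
  C. kg·s⁻³  ← same
  D. W·m⁻²·K⁻¹ = J·s⁻¹·m⁻²·K⁻¹ = kg·s⁻³·K⁻¹
  E. [m²·s⁻²·K⁻¹] · [kg·m⁻¹·s⁻¹] = kg·m·s⁻³·K⁻¹
Only C. matches kg·s⁻³.

C.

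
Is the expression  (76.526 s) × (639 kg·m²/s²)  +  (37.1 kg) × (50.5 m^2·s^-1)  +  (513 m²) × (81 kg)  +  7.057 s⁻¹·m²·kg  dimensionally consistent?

Dimensions:
  (76.526 s) × (639 kg·m²/s²):  [s] · [kg·m²·s⁻²] = kg·m²·s⁻¹
  (37.1 kg) × (50.5 m^2·s^-1):  [kg] · [m²·s⁻¹] = kg·m²·s⁻¹
  (513 m²) × (81 kg):  [m²] · [kg] = kg·m²
  7.057 s⁻¹·m²·kg:  kg·m²·s⁻¹
The terms do not share a single dimension (kg·m² vs kg·m²·s⁻¹).

No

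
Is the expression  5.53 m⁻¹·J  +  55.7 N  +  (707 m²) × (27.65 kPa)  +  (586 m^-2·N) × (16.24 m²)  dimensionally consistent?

Reduce each to base SI dimensions:
  5.53 m⁻¹·J:  J·m⁻¹ = N·m·m⁻¹ = kg·m·s⁻²
  55.7 N:  N = kg·m·s⁻²
  (707 m²) × (27.65 kPa):  [m²] · [kg·m⁻¹·s⁻²] = kg·m·s⁻²
  (586 m^-2·N) × (16.24 m²):  [kg·m⁻¹·s⁻²] · [m²] = kg·m·s⁻²
Every term reduces to kg·m·s⁻².

Yes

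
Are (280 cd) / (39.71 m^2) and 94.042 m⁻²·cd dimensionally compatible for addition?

Yes

Dimensions:
  (280 cd) / (39.71 m^2):  [cd] / [m²] = m⁻²·cd
  94.042 m⁻²·cd:  cd·m⁻² = m⁻²·cd
Both are m⁻²·cd, so they have the same dimensions and can be added.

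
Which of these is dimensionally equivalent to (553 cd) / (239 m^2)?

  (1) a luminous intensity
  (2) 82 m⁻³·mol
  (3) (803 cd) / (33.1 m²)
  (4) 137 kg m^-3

(3)

Reference: [cd] / [m²] = m⁻²·cd.
Each option:
  (1) [luminous intensity] = cd
  (2) m⁻³·mol
  (3) [cd] / [m²] = m⁻²·cd  ← same
  (4) kg·m⁻³
Only (3) matches m⁻²·cd.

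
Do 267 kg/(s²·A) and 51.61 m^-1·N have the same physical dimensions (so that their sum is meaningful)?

No

In SI base units:
  267 kg/(s²·A):  kg·s⁻²·A⁻¹
  51.61 m^-1·N:  N·m⁻¹ = kg·m·s⁻²·m⁻¹ = kg·s⁻²
kg·s⁻²·A⁻¹ ≠ kg·s⁻², so they cannot be added.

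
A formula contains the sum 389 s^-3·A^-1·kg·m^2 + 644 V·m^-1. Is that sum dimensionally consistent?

In SI base units:
  389 s^-3·A^-1·kg·m^2:  kg·m²·s⁻³·A⁻¹
  644 V·m^-1:  V·m⁻¹ = J·C⁻¹·m⁻¹ = kg·m·s⁻³·A⁻¹
kg·m²·s⁻³·A⁻¹ ≠ kg·m·s⁻³·A⁻¹, so they cannot be added.

No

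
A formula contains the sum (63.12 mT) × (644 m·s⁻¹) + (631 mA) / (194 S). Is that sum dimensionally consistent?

No

In SI base units:
  (63.12 mT) × (644 m·s⁻¹):  [kg·s⁻²·A⁻¹] · [m·s⁻¹] = kg·m·s⁻³·A⁻¹
  (631 mA) / (194 S):  [A] / [kg⁻¹·m⁻²·s³·A²] = kg·m²·s⁻³·A⁻¹
kg·m·s⁻³·A⁻¹ ≠ kg·m²·s⁻³·A⁻¹, so they cannot be added.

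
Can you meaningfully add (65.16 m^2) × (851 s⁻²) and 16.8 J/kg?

Dimensions:
  (65.16 m^2) × (851 s⁻²):  [m²] · [s⁻²] = m²·s⁻²
  16.8 J/kg:  J·kg⁻¹ = N·m·kg⁻¹ = m²·s⁻²
Both are m²·s⁻², so they have the same dimensions and can be added.

Yes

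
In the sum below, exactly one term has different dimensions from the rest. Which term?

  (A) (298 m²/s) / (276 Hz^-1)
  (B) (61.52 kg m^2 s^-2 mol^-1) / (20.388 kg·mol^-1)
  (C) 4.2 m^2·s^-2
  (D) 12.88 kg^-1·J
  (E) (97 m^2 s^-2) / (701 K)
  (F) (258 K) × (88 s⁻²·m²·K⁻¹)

(E)

Work out the base dimensions of each:
  (A) [m²·s⁻¹] / [s] = m²·s⁻²
  (B) [kg·m²·s⁻²·mol⁻¹] / [kg·mol⁻¹] = m²·s⁻²
  (C) m²·s⁻²
  (D) J·kg⁻¹ = N·m·kg⁻¹ = m²·s⁻²
  (E) [m²·s⁻²] / [K] = m²·s⁻²·K⁻¹
  (F) [K] · [m²·s⁻²·K⁻¹] = m²·s⁻²
All reduce to m²·s⁻² except (E), which is m²·s⁻²·K⁻¹.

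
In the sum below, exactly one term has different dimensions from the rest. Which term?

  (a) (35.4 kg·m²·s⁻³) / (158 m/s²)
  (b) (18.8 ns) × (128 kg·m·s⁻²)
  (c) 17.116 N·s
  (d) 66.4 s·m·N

(d)

Expand each in SI base units:
  (a) [kg·m²·s⁻³] / [m·s⁻²] = kg·m·s⁻¹
  (b) [s] · [kg·m·s⁻²] = kg·m·s⁻¹
  (c) N·s = kg·m·s⁻²·s = kg·m·s⁻¹
  (d) N·m·s = kg·m·s⁻²·m·s = kg·m²·s⁻¹
All reduce to kg·m·s⁻¹ except (d), which is kg·m²·s⁻¹.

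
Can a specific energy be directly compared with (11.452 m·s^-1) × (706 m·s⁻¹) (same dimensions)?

Yes

Work out the base dimensions of each:
  a specific energy:  [specific energy] = m²·s⁻²
  (11.452 m·s^-1) × (706 m·s⁻¹):  [m·s⁻¹] · [m·s⁻¹] = m²·s⁻²
Both are m²·s⁻², so they have the same dimensions and can be added.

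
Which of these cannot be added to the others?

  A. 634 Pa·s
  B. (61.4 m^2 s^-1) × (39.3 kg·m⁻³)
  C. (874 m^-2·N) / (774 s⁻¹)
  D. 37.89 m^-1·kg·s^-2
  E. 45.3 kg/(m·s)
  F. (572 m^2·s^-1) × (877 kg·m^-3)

In SI base units:
  A. Pa·s = N·m⁻²·s = kg·m⁻¹·s⁻¹
  B. [m²·s⁻¹] · [kg·m⁻³] = kg·m⁻¹·s⁻¹
  C. [kg·m⁻¹·s⁻²] / [s⁻¹] = kg·m⁻¹·s⁻¹
  D. kg·m⁻¹·s⁻²
  E. kg·m⁻¹·s⁻¹
  F. [m²·s⁻¹] · [kg·m⁻³] = kg·m⁻¹·s⁻¹
All reduce to kg·m⁻¹·s⁻¹ except D., which is kg·m⁻¹·s⁻².

D.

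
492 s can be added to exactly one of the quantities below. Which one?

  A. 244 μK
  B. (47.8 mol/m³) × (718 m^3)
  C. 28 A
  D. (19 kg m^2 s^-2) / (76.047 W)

D.

Reference: s.
Each option:
  A. K
  B. [m⁻³·mol] · [m³] = mol
  C. A
  D. [kg·m²·s⁻²] / [kg·m²·s⁻³] = s  ← same
Only D. matches s.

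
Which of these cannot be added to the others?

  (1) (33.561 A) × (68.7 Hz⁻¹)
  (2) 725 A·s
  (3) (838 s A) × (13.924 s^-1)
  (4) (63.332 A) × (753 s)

Dimensions:
  (1) [A] · [s] = s·A
  (2) A·s = s·A
  (3) [s·A] · [s⁻¹] = A
  (4) [A] · [s] = s·A
All reduce to s·A except (3), which is A.

(3)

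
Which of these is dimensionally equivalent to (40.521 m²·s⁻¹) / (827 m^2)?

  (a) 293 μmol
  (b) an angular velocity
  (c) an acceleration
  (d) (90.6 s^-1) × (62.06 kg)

Reference: [m²·s⁻¹] / [m²] = s⁻¹.
Each option:
  (a) mol
  (b) [angular velocity] = s⁻¹  ← same
  (c) [acceleration] = m·s⁻²
  (d) [s⁻¹] · [kg] = kg·s⁻¹
Only (b) matches s⁻¹.

(b)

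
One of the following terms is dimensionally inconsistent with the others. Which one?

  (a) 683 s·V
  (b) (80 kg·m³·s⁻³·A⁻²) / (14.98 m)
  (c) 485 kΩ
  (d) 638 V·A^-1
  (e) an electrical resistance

Reduce each to base SI dimensions:
  (a) V·s = J·C⁻¹·s = kg·m²·s⁻²·A⁻¹
  (b) [kg·m³·s⁻³·A⁻²] / [m] = kg·m²·s⁻³·A⁻²
  (c) Ω = V·A⁻¹ = kg·m²·s⁻³·A⁻²
  (d) V·A⁻¹ = J·C⁻¹·A⁻¹ = kg·m²·s⁻³·A⁻²
  (e) [electrical resistance] = kg·m²·s⁻³·A⁻²
All reduce to kg·m²·s⁻³·A⁻² except (a), which is kg·m²·s⁻²·A⁻¹.

(a)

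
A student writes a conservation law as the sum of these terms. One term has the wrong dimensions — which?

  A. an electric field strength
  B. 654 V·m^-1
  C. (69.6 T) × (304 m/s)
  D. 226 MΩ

Dimensions:
  A. [electric field strength] = kg·m·s⁻³·A⁻¹
  B. V·m⁻¹ = J·C⁻¹·m⁻¹ = kg·m·s⁻³·A⁻¹
  C. [kg·s⁻²·A⁻¹] · [m·s⁻¹] = kg·m·s⁻³·A⁻¹
  D. Ω = V·A⁻¹ = kg·m²·s⁻³·A⁻²
All reduce to kg·m·s⁻³·A⁻¹ except D., which is kg·m²·s⁻³·A⁻².

D.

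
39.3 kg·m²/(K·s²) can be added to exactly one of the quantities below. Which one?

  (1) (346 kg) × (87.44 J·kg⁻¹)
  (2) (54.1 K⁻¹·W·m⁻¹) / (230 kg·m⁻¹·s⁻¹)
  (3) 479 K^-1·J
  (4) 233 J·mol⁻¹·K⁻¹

Reference: kg·m²·s⁻²·K⁻¹.
Each option:
  (1) [kg] · [m²·s⁻²] = kg·m²·s⁻²
  (2) [kg·m·s⁻³·K⁻¹] / [kg·m⁻¹·s⁻¹] = m²·s⁻²·K⁻¹
  (3) J·K⁻¹ = N·m·K⁻¹ = kg·m²·s⁻²·K⁻¹  ← same
  (4) J·mol⁻¹·K⁻¹ = N·m·mol⁻¹·K⁻¹ = kg·m²·s⁻²·K⁻¹·mol⁻¹
Only (3) matches kg·m²·s⁻²·K⁻¹.

(3)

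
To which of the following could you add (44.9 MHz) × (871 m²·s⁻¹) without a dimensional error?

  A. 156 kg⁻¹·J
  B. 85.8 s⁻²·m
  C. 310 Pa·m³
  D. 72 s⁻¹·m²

A.

Reference: [s⁻¹] · [m²·s⁻¹] = m²·s⁻².
Each option:
  A. J·kg⁻¹ = N·m·kg⁻¹ = m²·s⁻²  ← same
  B. m·s⁻²
  C. Pa·m³ = N·m⁻²·m³ = kg·m²·s⁻²
  D. m²·s⁻¹
Only A. matches m²·s⁻².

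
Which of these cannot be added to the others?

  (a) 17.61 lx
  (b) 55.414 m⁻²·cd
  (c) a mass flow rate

Reduce each to base SI dimensions:
  (a) lx = lm·m⁻² = m⁻²·cd
  (b) m⁻²·cd
  (c) [mass flow rate] = kg·s⁻¹
All reduce to m⁻²·cd except (c), which is kg·s⁻¹.

(c)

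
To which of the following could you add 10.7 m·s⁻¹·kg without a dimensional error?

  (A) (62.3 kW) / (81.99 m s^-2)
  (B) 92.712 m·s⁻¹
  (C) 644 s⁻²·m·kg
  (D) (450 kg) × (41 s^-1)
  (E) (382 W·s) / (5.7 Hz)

(A)

Reference: kg·m·s⁻¹.
Each option:
  (A) [kg·m²·s⁻³] / [m·s⁻²] = kg·m·s⁻¹  ← same
  (B) m·s⁻¹
  (C) kg·m·s⁻²
  (D) [kg] · [s⁻¹] = kg·s⁻¹
  (E) [kg·m²·s⁻²] / [s⁻¹] = kg·m²·s⁻¹
Only (A) matches kg·m·s⁻¹.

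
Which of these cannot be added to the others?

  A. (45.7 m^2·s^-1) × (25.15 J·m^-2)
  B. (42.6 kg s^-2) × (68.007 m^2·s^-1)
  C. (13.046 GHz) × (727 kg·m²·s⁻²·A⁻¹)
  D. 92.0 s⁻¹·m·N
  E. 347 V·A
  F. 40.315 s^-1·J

Expand each in SI base units:
  A. [m²·s⁻¹] · [kg·s⁻²] = kg·m²·s⁻³
  B. [kg·s⁻²] · [m²·s⁻¹] = kg·m²·s⁻³
  C. [s⁻¹] · [kg·m²·s⁻²·A⁻¹] = kg·m²·s⁻³·A⁻¹
  D. N·m·s⁻¹ = kg·m·s⁻²·m·s⁻¹ = kg·m²·s⁻³
  E. V·A = J·C⁻¹·A = kg·m²·s⁻³
  F. J·s⁻¹ = N·m·s⁻¹ = kg·m²·s⁻³
All reduce to kg·m²·s⁻³ except C., which is kg·m²·s⁻³·A⁻¹.

C.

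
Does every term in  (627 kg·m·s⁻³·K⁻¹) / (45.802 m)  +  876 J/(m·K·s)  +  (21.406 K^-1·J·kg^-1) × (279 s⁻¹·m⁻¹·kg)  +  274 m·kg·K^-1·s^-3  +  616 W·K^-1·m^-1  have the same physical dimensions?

Dimensions:
  (627 kg·m·s⁻³·K⁻¹) / (45.802 m):  [kg·m·s⁻³·K⁻¹] / [m] = kg·s⁻³·K⁻¹
  876 J/(m·K·s):  J·s⁻¹·m⁻¹·K⁻¹ = N·m·s⁻¹·m⁻¹·K⁻¹ = kg·m·s⁻³·K⁻¹
  (21.406 K^-1·J·kg^-1) × (279 s⁻¹·m⁻¹·kg):  [m²·s⁻²·K⁻¹] · [kg·m⁻¹·s⁻¹] = kg·m·s⁻³·K⁻¹
  274 m·kg·K^-1·s^-3:  kg·m·s⁻³·K⁻¹
  616 W·K^-1·m^-1:  W·m⁻¹·K⁻¹ = J·s⁻¹·m⁻¹·K⁻¹ = kg·m·s⁻³·K⁻¹
The terms do not share a single dimension (kg·m·s⁻³·K⁻¹ vs kg·s⁻³·K⁻¹).

No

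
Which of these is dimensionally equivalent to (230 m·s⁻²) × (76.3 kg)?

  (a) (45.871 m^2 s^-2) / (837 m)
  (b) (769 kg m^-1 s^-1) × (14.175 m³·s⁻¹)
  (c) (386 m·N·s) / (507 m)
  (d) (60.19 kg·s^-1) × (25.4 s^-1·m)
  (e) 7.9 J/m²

(d)

Reference: [m·s⁻²] · [kg] = kg·m·s⁻².
Each option:
  (a) [m²·s⁻²] / [m] = m·s⁻²
  (b) [kg·m⁻¹·s⁻¹] · [m³·s⁻¹] = kg·m²·s⁻²
  (c) [kg·m²·s⁻¹] / [m] = kg·m·s⁻¹
  (d) [kg·s⁻¹] · [m·s⁻¹] = kg·m·s⁻²  ← same
  (e) J·m⁻² = N·m·m⁻² = kg·s⁻²
Only (d) matches kg·m·s⁻².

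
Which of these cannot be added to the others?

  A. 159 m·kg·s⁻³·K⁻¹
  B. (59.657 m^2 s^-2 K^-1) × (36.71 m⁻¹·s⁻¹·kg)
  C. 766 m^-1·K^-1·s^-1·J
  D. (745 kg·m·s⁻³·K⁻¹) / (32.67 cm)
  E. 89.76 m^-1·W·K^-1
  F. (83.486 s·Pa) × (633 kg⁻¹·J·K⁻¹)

Dimensions:
  A. kg·m·s⁻³·K⁻¹
  B. [m²·s⁻²·K⁻¹] · [kg·m⁻¹·s⁻¹] = kg·m·s⁻³·K⁻¹
  C. J·s⁻¹·m⁻¹·K⁻¹ = N·m·s⁻¹·m⁻¹·K⁻¹ = kg·m·s⁻³·K⁻¹
  D. [kg·m·s⁻³·K⁻¹] / [m] = kg·s⁻³·K⁻¹
  E. W·m⁻¹·K⁻¹ = J·s⁻¹·m⁻¹·K⁻¹ = kg·m·s⁻³·K⁻¹
  F. [kg·m⁻¹·s⁻¹] · [m²·s⁻²·K⁻¹] = kg·m·s⁻³·K⁻¹
All reduce to kg·m·s⁻³·K⁻¹ except D., which is kg·s⁻³·K⁻¹.

D.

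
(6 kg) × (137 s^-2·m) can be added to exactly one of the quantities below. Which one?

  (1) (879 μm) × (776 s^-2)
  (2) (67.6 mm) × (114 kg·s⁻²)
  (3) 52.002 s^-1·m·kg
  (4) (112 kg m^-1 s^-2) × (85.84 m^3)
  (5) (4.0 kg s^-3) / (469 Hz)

Reference: [kg] · [m·s⁻²] = kg·m·s⁻².
Each option:
  (1) [m] · [s⁻²] = m·s⁻²
  (2) [m] · [kg·s⁻²] = kg·m·s⁻²  ← same
  (3) kg·m·s⁻¹
  (4) [kg·m⁻¹·s⁻²] · [m³] = kg·m²·s⁻²
  (5) [kg·s⁻³] / [s⁻¹] = kg·s⁻²
Only (2) matches kg·m·s⁻².

(2)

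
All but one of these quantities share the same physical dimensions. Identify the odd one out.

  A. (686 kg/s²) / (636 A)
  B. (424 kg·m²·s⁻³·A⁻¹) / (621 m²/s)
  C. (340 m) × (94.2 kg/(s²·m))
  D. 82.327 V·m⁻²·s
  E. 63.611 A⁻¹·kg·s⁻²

Reduce each to base SI dimensions:
  A. [kg·s⁻²] / [A] = kg·s⁻²·A⁻¹
  B. [kg·m²·s⁻³·A⁻¹] / [m²·s⁻¹] = kg·s⁻²·A⁻¹
  C. [m] · [kg·m⁻¹·s⁻²] = kg·s⁻²
  D. V·s·m⁻² = J·C⁻¹·s·m⁻² = kg·s⁻²·A⁻¹
  E. kg·s⁻²·A⁻¹
All reduce to kg·s⁻²·A⁻¹ except C., which is kg·s⁻².

C.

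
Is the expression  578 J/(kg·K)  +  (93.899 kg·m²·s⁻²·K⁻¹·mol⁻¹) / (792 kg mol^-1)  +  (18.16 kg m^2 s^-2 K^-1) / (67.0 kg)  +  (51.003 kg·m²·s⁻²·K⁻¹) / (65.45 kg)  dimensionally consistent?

Reduce each to base SI dimensions:
  578 J/(kg·K):  J·kg⁻¹·K⁻¹ = N·m·kg⁻¹·K⁻¹ = m²·s⁻²·K⁻¹
  (93.899 kg·m²·s⁻²·K⁻¹·mol⁻¹) / (792 kg mol^-1):  [kg·m²·s⁻²·K⁻¹·mol⁻¹] / [kg·mol⁻¹] = m²·s⁻²·K⁻¹
  (18.16 kg m^2 s^-2 K^-1) / (67.0 kg):  [kg·m²·s⁻²·K⁻¹] / [kg] = m²·s⁻²·K⁻¹
  (51.003 kg·m²·s⁻²·K⁻¹) / (65.45 kg):  [kg·m²·s⁻²·K⁻¹] / [kg] = m²·s⁻²·K⁻¹
Every term reduces to m²·s⁻²·K⁻¹.

Yes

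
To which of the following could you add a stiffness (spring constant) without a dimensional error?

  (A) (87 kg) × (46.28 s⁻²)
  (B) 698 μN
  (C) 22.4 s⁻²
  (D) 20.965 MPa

Reference: [stiffness (spring constant)] = kg·s⁻².
Each option:
  (A) [kg] · [s⁻²] = kg·s⁻²  ← same
  (B) N = kg·m·s⁻²
  (C) s⁻²
  (D) Pa = N·m⁻² = kg·m⁻¹·s⁻²
Only (A) matches kg·s⁻².

(A)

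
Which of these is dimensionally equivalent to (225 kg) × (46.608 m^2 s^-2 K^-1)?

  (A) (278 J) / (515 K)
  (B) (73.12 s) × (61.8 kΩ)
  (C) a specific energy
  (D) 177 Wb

(A)

Reference: [kg] · [m²·s⁻²·K⁻¹] = kg·m²·s⁻²·K⁻¹.
Each option:
  (A) [kg·m²·s⁻²] / [K] = kg·m²·s⁻²·K⁻¹  ← same
  (B) [s] · [kg·m²·s⁻³·A⁻²] = kg·m²·s⁻²·A⁻²
  (C) [specific energy] = m²·s⁻²
  (D) Wb = V·s = kg·m²·s⁻²·A⁻¹
Only (A) matches kg·m²·s⁻²·K⁻¹.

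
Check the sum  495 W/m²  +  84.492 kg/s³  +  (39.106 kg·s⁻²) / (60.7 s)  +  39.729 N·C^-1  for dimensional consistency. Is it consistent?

Expand each in SI base units:
  495 W/m²:  W·m⁻² = J·s⁻¹·m⁻² = kg·s⁻³
  84.492 kg/s³:  kg·s⁻³
  (39.106 kg·s⁻²) / (60.7 s):  [kg·s⁻²] / [s] = kg·s⁻³
  39.729 N·C^-1:  N·C⁻¹ = kg·m·s⁻²·(s·A)⁻¹ = kg·m·s⁻³·A⁻¹
The terms do not share a single dimension (kg·m·s⁻³·A⁻¹ vs kg·s⁻³).

No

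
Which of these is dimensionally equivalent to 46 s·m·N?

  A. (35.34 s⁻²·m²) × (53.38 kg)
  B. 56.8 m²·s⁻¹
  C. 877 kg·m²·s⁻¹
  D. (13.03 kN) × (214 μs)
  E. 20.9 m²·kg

C.

Reference: N·m·s = kg·m·s⁻²·m·s = kg·m²·s⁻¹.
Each option:
  A. [m²·s⁻²] · [kg] = kg·m²·s⁻²
  B. m²·s⁻¹
  C. kg·m²·s⁻¹  ← same
  D. [kg·m·s⁻²] · [s] = kg·m·s⁻¹
  E. kg·m²
Only C. matches kg·m²·s⁻¹.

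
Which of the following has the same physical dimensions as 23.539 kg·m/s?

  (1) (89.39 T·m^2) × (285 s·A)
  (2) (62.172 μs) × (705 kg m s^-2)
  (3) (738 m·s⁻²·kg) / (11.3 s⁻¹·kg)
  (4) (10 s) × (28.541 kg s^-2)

(2)

Reference: kg·m·s⁻¹.
Each option:
  (1) [kg·m²·s⁻²·A⁻¹] · [s·A] = kg·m²·s⁻¹
  (2) [s] · [kg·m·s⁻²] = kg·m·s⁻¹  ← same
  (3) [kg·m·s⁻²] / [kg·s⁻¹] = m·s⁻¹
  (4) [s] · [kg·s⁻²] = kg·s⁻¹
Only (2) matches kg·m·s⁻¹.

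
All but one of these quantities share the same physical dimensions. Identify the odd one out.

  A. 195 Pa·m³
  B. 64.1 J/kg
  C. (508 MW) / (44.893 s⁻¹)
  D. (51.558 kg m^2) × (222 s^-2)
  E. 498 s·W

Reduce each to base SI dimensions:
  A. Pa·m³ = N·m⁻²·m³ = kg·m²·s⁻²
  B. J·kg⁻¹ = N·m·kg⁻¹ = m²·s⁻²
  C. [kg·m²·s⁻³] / [s⁻¹] = kg·m²·s⁻²
  D. [kg·m²] · [s⁻²] = kg·m²·s⁻²
  E. W·s = J·s⁻¹·s = kg·m²·s⁻²
All reduce to kg·m²·s⁻² except B., which is m²·s⁻².

B.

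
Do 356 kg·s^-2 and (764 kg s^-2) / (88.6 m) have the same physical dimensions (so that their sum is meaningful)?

Work out the base dimensions of each:
  356 kg·s^-2:  kg·s⁻²
  (764 kg s^-2) / (88.6 m):  [kg·s⁻²] / [m] = kg·m⁻¹·s⁻²
kg·s⁻² ≠ kg·m⁻¹·s⁻², so they cannot be added.

No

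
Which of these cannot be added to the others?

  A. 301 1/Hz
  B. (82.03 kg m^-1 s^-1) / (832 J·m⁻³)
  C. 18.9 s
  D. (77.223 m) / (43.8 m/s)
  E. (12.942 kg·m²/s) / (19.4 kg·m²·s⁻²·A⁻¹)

Dimensions:
  A. Hz⁻¹ = (s⁻¹)⁻¹ = s
  B. [kg·m⁻¹·s⁻¹] / [kg·m⁻¹·s⁻²] = s
  C. s
  D. [m] / [m·s⁻¹] = s
  E. [kg·m²·s⁻¹] / [kg·m²·s⁻²·A⁻¹] = s·A
All reduce to s except E., which is s·A.

E.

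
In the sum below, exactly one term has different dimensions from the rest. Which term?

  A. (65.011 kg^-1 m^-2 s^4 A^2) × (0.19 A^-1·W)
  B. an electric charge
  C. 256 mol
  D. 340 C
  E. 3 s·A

C.

Work out the base dimensions of each:
  A. [kg⁻¹·m⁻²·s⁴·A²] · [kg·m²·s⁻³·A⁻¹] = s·A
  B. [electric charge] = s·A
  C. mol
  D. C = s·A
  E. A·s = s·A
All reduce to s·A except C., which is mol.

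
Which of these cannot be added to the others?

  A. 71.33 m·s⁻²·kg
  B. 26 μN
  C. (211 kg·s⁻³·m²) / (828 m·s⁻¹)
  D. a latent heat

Expand each in SI base units:
  A. kg·m·s⁻²
  B. N = kg·m·s⁻²
  C. [kg·m²·s⁻³] / [m·s⁻¹] = kg·m·s⁻²
  D. [latent heat] = m²·s⁻²
All reduce to kg·m·s⁻² except D., which is m²·s⁻².

D.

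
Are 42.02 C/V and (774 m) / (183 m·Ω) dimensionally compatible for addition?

No

In SI base units:
  42.02 C/V:  C·V⁻¹ = s·A·(J·C⁻¹)⁻¹ = kg⁻¹·m⁻²·s⁴·A²
  (774 m) / (183 m·Ω):  [m] / [kg·m³·s⁻³·A⁻²] = kg⁻¹·m⁻²·s³·A²
kg⁻¹·m⁻²·s⁴·A² ≠ kg⁻¹·m⁻²·s³·A², so they cannot be added.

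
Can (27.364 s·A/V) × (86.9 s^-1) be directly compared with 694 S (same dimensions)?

In SI base units:
  (27.364 s·A/V) × (86.9 s^-1):  [kg⁻¹·m⁻²·s⁴·A²] · [s⁻¹] = kg⁻¹·m⁻²·s³·A²
  694 S:  S = Ω⁻¹ = kg⁻¹·m⁻²·s³·A²
Both are kg⁻¹·m⁻²·s³·A², so they have the same dimensions and can be added.

Yes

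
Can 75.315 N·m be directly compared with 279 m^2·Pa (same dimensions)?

In SI base units:
  75.315 N·m:  N·m = kg·m·s⁻²·m = kg·m²·s⁻²
  279 m^2·Pa:  Pa·m² = N·m⁻²·m² = kg·m·s⁻²
kg·m²·s⁻² ≠ kg·m·s⁻², so they cannot be added.

No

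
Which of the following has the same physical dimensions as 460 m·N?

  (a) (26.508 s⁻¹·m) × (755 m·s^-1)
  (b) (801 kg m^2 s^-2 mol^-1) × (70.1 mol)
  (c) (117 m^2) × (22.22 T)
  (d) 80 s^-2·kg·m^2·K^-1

Reference: N·m = kg·m·s⁻²·m = kg·m²·s⁻².
Each option:
  (a) [m·s⁻¹] · [m·s⁻¹] = m²·s⁻²
  (b) [kg·m²·s⁻²·mol⁻¹] · [mol] = kg·m²·s⁻²  ← same
  (c) [m²] · [kg·s⁻²·A⁻¹] = kg·m²·s⁻²·A⁻¹
  (d) kg·m²·s⁻²·K⁻¹
Only (b) matches kg·m²·s⁻².

(b)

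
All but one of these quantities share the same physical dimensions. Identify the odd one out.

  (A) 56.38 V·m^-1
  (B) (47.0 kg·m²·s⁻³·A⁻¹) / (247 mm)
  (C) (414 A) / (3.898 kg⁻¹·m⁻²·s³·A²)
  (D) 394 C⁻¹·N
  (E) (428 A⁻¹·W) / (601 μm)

In SI base units:
  (A) V·m⁻¹ = J·C⁻¹·m⁻¹ = kg·m·s⁻³·A⁻¹
  (B) [kg·m²·s⁻³·A⁻¹] / [m] = kg·m·s⁻³·A⁻¹
  (C) [A] / [kg⁻¹·m⁻²·s³·A²] = kg·m²·s⁻³·A⁻¹
  (D) N·C⁻¹ = kg·m·s⁻²·(s·A)⁻¹ = kg·m·s⁻³·A⁻¹
  (E) [kg·m²·s⁻³·A⁻¹] / [m] = kg·m·s⁻³·A⁻¹
All reduce to kg·m·s⁻³·A⁻¹ except (C), which is kg·m²·s⁻³·A⁻¹.

(C)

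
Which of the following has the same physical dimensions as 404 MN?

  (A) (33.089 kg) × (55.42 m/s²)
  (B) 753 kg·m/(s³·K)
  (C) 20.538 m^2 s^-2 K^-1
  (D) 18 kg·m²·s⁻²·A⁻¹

(A)

Reference: N = kg·m·s⁻².
Each option:
  (A) [kg] · [m·s⁻²] = kg·m·s⁻²  ← same
  (B) kg·m·s⁻³·K⁻¹
  (C) m²·s⁻²·K⁻¹
  (D) kg·m²·s⁻²·A⁻¹
Only (A) matches kg·m·s⁻².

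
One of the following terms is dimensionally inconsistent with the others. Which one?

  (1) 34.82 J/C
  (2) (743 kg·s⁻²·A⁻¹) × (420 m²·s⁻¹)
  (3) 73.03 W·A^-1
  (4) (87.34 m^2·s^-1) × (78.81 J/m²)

(4)

Work out the base dimensions of each:
  (1) J·C⁻¹ = N·m·(s·A)⁻¹ = kg·m²·s⁻³·A⁻¹
  (2) [kg·s⁻²·A⁻¹] · [m²·s⁻¹] = kg·m²·s⁻³·A⁻¹
  (3) W·A⁻¹ = J·s⁻¹·A⁻¹ = kg·m²·s⁻³·A⁻¹
  (4) [m²·s⁻¹] · [kg·s⁻²] = kg·m²·s⁻³
All reduce to kg·m²·s⁻³·A⁻¹ except (4), which is kg·m²·s⁻³.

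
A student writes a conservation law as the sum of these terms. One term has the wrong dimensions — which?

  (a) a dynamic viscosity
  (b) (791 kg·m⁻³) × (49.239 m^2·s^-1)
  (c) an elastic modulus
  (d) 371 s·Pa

In SI base units:
  (a) [dynamic viscosity] = kg·m⁻¹·s⁻¹
  (b) [kg·m⁻³] · [m²·s⁻¹] = kg·m⁻¹·s⁻¹
  (c) [elastic modulus] = kg·m⁻¹·s⁻²
  (d) Pa·s = N·m⁻²·s = kg·m⁻¹·s⁻¹
All reduce to kg·m⁻¹·s⁻¹ except (c), which is kg·m⁻¹·s⁻².

(c)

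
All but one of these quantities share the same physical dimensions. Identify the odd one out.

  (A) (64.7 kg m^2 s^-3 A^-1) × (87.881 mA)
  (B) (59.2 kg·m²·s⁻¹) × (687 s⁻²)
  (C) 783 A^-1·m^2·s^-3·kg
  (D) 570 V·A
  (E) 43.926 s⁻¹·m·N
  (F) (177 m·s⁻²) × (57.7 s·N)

(C)

Reduce each to base SI dimensions:
  (A) [kg·m²·s⁻³·A⁻¹] · [A] = kg·m²·s⁻³
  (B) [kg·m²·s⁻¹] · [s⁻²] = kg·m²·s⁻³
  (C) kg·m²·s⁻³·A⁻¹
  (D) V·A = J·C⁻¹·A = kg·m²·s⁻³
  (E) N·m·s⁻¹ = kg·m·s⁻²·m·s⁻¹ = kg·m²·s⁻³
  (F) [m·s⁻²] · [kg·m·s⁻¹] = kg·m²·s⁻³
All reduce to kg·m²·s⁻³ except (C), which is kg·m²·s⁻³·A⁻¹.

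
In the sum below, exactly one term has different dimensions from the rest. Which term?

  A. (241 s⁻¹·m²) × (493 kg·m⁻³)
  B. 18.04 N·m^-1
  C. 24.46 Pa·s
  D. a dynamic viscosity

B.

Dimensions:
  A. [m²·s⁻¹] · [kg·m⁻³] = kg·m⁻¹·s⁻¹
  B. N·m⁻¹ = kg·m·s⁻²·m⁻¹ = kg·s⁻²
  C. Pa·s = N·m⁻²·s = kg·m⁻¹·s⁻¹
  D. [dynamic viscosity] = kg·m⁻¹·s⁻¹
All reduce to kg·m⁻¹·s⁻¹ except B., which is kg·s⁻².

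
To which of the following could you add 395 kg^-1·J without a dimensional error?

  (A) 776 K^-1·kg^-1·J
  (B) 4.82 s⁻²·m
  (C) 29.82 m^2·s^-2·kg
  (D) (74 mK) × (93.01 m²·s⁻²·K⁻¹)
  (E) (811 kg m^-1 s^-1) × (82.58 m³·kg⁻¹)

(D)

Reference: J·kg⁻¹ = N·m·kg⁻¹ = m²·s⁻².
Each option:
  (A) J·kg⁻¹·K⁻¹ = N·m·kg⁻¹·K⁻¹ = m²·s⁻²·K⁻¹
  (B) m·s⁻²
  (C) kg·m²·s⁻²
  (D) [K] · [m²·s⁻²·K⁻¹] = m²·s⁻²  ← same
  (E) [kg·m⁻¹·s⁻¹] · [kg⁻¹·m³] = m²·s⁻¹
Only (D) matches m²·s⁻².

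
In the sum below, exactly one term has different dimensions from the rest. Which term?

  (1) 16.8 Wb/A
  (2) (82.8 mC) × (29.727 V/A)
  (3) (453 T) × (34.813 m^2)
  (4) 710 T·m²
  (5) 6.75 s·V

Work out the base dimensions of each:
  (1) Wb·A⁻¹ = V·s·A⁻¹ = kg·m²·s⁻²·A⁻²
  (2) [s·A] · [kg·m²·s⁻³·A⁻²] = kg·m²·s⁻²·A⁻¹
  (3) [kg·s⁻²·A⁻¹] · [m²] = kg·m²·s⁻²·A⁻¹
  (4) T·m² = Wb·m⁻²·m² = kg·m²·s⁻²·A⁻¹
  (5) V·s = J·C⁻¹·s = kg·m²·s⁻²·A⁻¹
All reduce to kg·m²·s⁻²·A⁻¹ except (1), which is kg·m²·s⁻²·A⁻².

(1)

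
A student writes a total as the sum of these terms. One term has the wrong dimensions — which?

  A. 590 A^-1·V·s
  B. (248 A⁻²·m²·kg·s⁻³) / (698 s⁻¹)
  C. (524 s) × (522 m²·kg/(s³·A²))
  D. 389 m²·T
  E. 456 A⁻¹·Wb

D.

Reduce each to base SI dimensions:
  A. V·s·A⁻¹ = J·C⁻¹·s·A⁻¹ = kg·m²·s⁻²·A⁻²
  B. [kg·m²·s⁻³·A⁻²] / [s⁻¹] = kg·m²·s⁻²·A⁻²
  C. [s] · [kg·m²·s⁻³·A⁻²] = kg·m²·s⁻²·A⁻²
  D. T·m² = Wb·m⁻²·m² = kg·m²·s⁻²·A⁻¹
  E. Wb·A⁻¹ = V·s·A⁻¹ = kg·m²·s⁻²·A⁻²
All reduce to kg·m²·s⁻²·A⁻² except D., which is kg·m²·s⁻²·A⁻¹.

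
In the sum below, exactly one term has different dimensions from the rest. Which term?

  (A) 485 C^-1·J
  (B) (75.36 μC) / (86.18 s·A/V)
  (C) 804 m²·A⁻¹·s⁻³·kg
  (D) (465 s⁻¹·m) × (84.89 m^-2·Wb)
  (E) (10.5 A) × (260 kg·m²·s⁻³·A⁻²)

Dimensions:
  (A) J·C⁻¹ = N·m·(s·A)⁻¹ = kg·m²·s⁻³·A⁻¹
  (B) [s·A] / [kg⁻¹·m⁻²·s⁴·A²] = kg·m²·s⁻³·A⁻¹
  (C) kg·m²·s⁻³·A⁻¹
  (D) [m·s⁻¹] · [kg·s⁻²·A⁻¹] = kg·m·s⁻³·A⁻¹
  (E) [A] · [kg·m²·s⁻³·A⁻²] = kg·m²·s⁻³·A⁻¹
All reduce to kg·m²·s⁻³·A⁻¹ except (D), which is kg·m·s⁻³·A⁻¹.

(D)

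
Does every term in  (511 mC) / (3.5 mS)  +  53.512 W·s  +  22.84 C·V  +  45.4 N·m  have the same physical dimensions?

No

Reduce each to base SI dimensions:
  (511 mC) / (3.5 mS):  [s·A] / [kg⁻¹·m⁻²·s³·A²] = kg·m²·s⁻²·A⁻¹
  53.512 W·s:  W·s = J·s⁻¹·s = kg·m²·s⁻²
  22.84 C·V:  C·V = s·A·J·C⁻¹ = kg·m²·s⁻²
  45.4 N·m:  N·m = kg·m·s⁻²·m = kg·m²·s⁻²
The terms do not share a single dimension (kg·m²·s⁻² vs kg·m²·s⁻²·A⁻¹).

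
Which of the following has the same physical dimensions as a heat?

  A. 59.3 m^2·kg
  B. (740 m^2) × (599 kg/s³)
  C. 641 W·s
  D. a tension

C.

Reference: [heat] = kg·m²·s⁻².
Each option:
  A. kg·m²
  B. [m²] · [kg·s⁻³] = kg·m²·s⁻³
  C. W·s = J·s⁻¹·s = kg·m²·s⁻²  ← same
  D. [tension] = kg·m·s⁻²
Only C. matches kg·m²·s⁻².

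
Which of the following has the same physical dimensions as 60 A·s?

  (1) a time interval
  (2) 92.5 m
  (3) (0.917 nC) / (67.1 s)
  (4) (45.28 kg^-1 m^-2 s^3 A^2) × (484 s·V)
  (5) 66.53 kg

(4)

Reference: A·s = s·A.
Each option:
  (1) [time interval] = s
  (2) m
  (3) [s·A] / [s] = A
  (4) [kg⁻¹·m⁻²·s³·A²] · [kg·m²·s⁻²·A⁻¹] = s·A  ← same
  (5) kg
Only (4) matches s·A.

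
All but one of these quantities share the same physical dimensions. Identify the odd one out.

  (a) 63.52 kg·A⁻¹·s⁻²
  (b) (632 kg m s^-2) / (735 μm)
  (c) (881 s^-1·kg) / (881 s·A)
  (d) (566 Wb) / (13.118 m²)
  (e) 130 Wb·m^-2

Dimensions:
  (a) kg·s⁻²·A⁻¹
  (b) [kg·m·s⁻²] / [m] = kg·s⁻²
  (c) [kg·s⁻¹] / [s·A] = kg·s⁻²·A⁻¹
  (d) [kg·m²·s⁻²·A⁻¹] / [m²] = kg·s⁻²·A⁻¹
  (e) Wb·m⁻² = V·s·m⁻² = kg·s⁻²·A⁻¹
All reduce to kg·s⁻²·A⁻¹ except (b), which is kg·s⁻².

(b)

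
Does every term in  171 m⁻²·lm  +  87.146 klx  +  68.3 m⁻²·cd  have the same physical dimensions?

Yes

Work out the base dimensions of each:
  171 m⁻²·lm:  lm·m⁻² = cd·m⁻² = m⁻²·cd
  87.146 klx:  lx = lm·m⁻² = m⁻²·cd
  68.3 m⁻²·cd:  cd·m⁻² = m⁻²·cd
Every term reduces to m⁻²·cd.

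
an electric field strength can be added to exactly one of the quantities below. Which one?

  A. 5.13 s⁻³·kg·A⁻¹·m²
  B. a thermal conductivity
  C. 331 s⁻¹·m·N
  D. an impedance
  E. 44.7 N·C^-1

Reference: [electric field strength] = kg·m·s⁻³·A⁻¹.
Each option:
  A. kg·m²·s⁻³·A⁻¹
  B. [thermal conductivity] = kg·m·s⁻³·K⁻¹
  C. N·m·s⁻¹ = kg·m·s⁻²·m·s⁻¹ = kg·m²·s⁻³
  D. [impedance] = kg·m²·s⁻³·A⁻²
  E. N·C⁻¹ = kg·m·s⁻²·(s·A)⁻¹ = kg·m·s⁻³·A⁻¹  ← same
Only E. matches kg·m·s⁻³·A⁻¹.

E.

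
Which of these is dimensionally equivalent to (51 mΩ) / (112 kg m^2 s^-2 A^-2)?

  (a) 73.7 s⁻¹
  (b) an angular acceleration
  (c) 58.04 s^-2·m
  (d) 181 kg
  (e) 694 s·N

Reference: [kg·m²·s⁻³·A⁻²] / [kg·m²·s⁻²·A⁻²] = s⁻¹.
Each option:
  (a) s⁻¹  ← same
  (b) [angular acceleration] = s⁻²
  (c) m·s⁻²
  (d) kg
  (e) N·s = kg·m·s⁻²·s = kg·m·s⁻¹
Only (a) matches s⁻¹.

(a)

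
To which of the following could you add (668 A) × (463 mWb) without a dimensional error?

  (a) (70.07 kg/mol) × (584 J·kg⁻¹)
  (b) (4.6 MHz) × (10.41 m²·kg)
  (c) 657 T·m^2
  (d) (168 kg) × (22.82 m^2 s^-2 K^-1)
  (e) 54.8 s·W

Reference: [A] · [kg·m²·s⁻²·A⁻¹] = kg·m²·s⁻².
Each option:
  (a) [kg·mol⁻¹] · [m²·s⁻²] = kg·m²·s⁻²·mol⁻¹
  (b) [s⁻¹] · [kg·m²] = kg·m²·s⁻¹
  (c) T·m² = Wb·m⁻²·m² = kg·m²·s⁻²·A⁻¹
  (d) [kg] · [m²·s⁻²·K⁻¹] = kg·m²·s⁻²·K⁻¹
  (e) W·s = J·s⁻¹·s = kg·m²·s⁻²  ← same
Only (e) matches kg·m²·s⁻².

(e)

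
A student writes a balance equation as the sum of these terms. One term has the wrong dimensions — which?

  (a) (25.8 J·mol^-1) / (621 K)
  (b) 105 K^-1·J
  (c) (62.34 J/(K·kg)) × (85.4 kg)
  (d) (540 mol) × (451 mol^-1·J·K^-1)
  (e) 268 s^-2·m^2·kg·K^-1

(a)

In SI base units:
  (a) [kg·m²·s⁻²·mol⁻¹] / [K] = kg·m²·s⁻²·K⁻¹·mol⁻¹
  (b) J·K⁻¹ = N·m·K⁻¹ = kg·m²·s⁻²·K⁻¹
  (c) [m²·s⁻²·K⁻¹] · [kg] = kg·m²·s⁻²·K⁻¹
  (d) [mol] · [kg·m²·s⁻²·K⁻¹·mol⁻¹] = kg·m²·s⁻²·K⁻¹
  (e) kg·m²·s⁻²·K⁻¹
All reduce to kg·m²·s⁻²·K⁻¹ except (a), which is kg·m²·s⁻²·K⁻¹·mol⁻¹.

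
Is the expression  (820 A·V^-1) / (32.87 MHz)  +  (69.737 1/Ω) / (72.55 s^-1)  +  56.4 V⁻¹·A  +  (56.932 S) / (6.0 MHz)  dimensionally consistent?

No

In SI base units:
  (820 A·V^-1) / (32.87 MHz):  [kg⁻¹·m⁻²·s³·A²] / [s⁻¹] = kg⁻¹·m⁻²·s⁴·A²
  (69.737 1/Ω) / (72.55 s^-1):  [kg⁻¹·m⁻²·s³·A²] / [s⁻¹] = kg⁻¹·m⁻²·s⁴·A²
  56.4 V⁻¹·A:  A·V⁻¹ = A·(J·C⁻¹)⁻¹ = kg⁻¹·m⁻²·s³·A²
  (56.932 S) / (6.0 MHz):  [kg⁻¹·m⁻²·s³·A²] / [s⁻¹] = kg⁻¹·m⁻²·s⁴·A²
The terms do not share a single dimension (kg⁻¹·m⁻²·s³·A² vs kg⁻¹·m⁻²·s⁴·A²).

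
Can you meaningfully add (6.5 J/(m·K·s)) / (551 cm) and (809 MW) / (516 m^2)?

In SI base units:
  (6.5 J/(m·K·s)) / (551 cm):  [kg·m·s⁻³·K⁻¹] / [m] = kg·s⁻³·K⁻¹
  (809 MW) / (516 m^2):  [kg·m²·s⁻³] / [m²] = kg·s⁻³
kg·s⁻³·K⁻¹ ≠ kg·s⁻³, so they cannot be added.

No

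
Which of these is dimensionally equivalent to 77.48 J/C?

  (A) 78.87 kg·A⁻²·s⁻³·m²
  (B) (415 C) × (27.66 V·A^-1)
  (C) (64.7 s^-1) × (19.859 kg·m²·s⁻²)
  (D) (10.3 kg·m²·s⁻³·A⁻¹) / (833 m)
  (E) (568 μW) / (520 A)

Reference: J·C⁻¹ = N·m·(s·A)⁻¹ = kg·m²·s⁻³·A⁻¹.
Each option:
  (A) kg·m²·s⁻³·A⁻²
  (B) [s·A] · [kg·m²·s⁻³·A⁻²] = kg·m²·s⁻²·A⁻¹
  (C) [s⁻¹] · [kg·m²·s⁻²] = kg·m²·s⁻³
  (D) [kg·m²·s⁻³·A⁻¹] / [m] = kg·m·s⁻³·A⁻¹
  (E) [kg·m²·s⁻³] / [A] = kg·m²·s⁻³·A⁻¹  ← same
Only (E) matches kg·m²·s⁻³·A⁻¹.

(E)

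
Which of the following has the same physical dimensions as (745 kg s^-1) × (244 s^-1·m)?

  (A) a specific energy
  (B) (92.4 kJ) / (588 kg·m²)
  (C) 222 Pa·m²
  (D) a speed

(C)

Reference: [kg·s⁻¹] · [m·s⁻¹] = kg·m·s⁻².
Each option:
  (A) [specific energy] = m²·s⁻²
  (B) [kg·m²·s⁻²] / [kg·m²] = s⁻²
  (C) Pa·m² = N·m⁻²·m² = kg·m·s⁻²  ← same
  (D) [speed] = m·s⁻¹
Only (C) matches kg·m·s⁻².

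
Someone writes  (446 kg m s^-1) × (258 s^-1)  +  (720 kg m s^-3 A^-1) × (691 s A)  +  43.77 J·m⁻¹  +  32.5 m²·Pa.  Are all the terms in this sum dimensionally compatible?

Reduce each to base SI dimensions:
  (446 kg m s^-1) × (258 s^-1):  [kg·m·s⁻¹] · [s⁻¹] = kg·m·s⁻²
  (720 kg m s^-3 A^-1) × (691 s A):  [kg·m·s⁻³·A⁻¹] · [s·A] = kg·m·s⁻²
  43.77 J·m⁻¹:  J·m⁻¹ = N·m·m⁻¹ = kg·m·s⁻²
  32.5 m²·Pa:  Pa·m² = N·m⁻²·m² = kg·m·s⁻²
Every term reduces to kg·m·s⁻².

Yes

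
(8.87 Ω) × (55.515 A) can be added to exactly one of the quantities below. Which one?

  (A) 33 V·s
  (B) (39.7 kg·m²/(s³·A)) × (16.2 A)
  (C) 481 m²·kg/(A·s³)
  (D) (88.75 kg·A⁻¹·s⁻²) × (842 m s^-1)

Reference: [kg·m²·s⁻³·A⁻²] · [A] = kg·m²·s⁻³·A⁻¹.
Each option:
  (A) V·s = J·C⁻¹·s = kg·m²·s⁻²·A⁻¹
  (B) [kg·m²·s⁻³·A⁻¹] · [A] = kg·m²·s⁻³
  (C) kg·m²·s⁻³·A⁻¹  ← same
  (D) [kg·s⁻²·A⁻¹] · [m·s⁻¹] = kg·m·s⁻³·A⁻¹
Only (C) matches kg·m²·s⁻³·A⁻¹.

(C)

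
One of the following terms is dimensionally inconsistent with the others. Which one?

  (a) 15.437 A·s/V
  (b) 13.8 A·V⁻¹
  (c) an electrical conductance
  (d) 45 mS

Reduce each to base SI dimensions:
  (a) A·s·V⁻¹ = A·s·(J·C⁻¹)⁻¹ = kg⁻¹·m⁻²·s⁴·A²
  (b) A·V⁻¹ = A·(J·C⁻¹)⁻¹ = kg⁻¹·m⁻²·s³·A²
  (c) [electrical conductance] = kg⁻¹·m⁻²·s³·A²
  (d) S = Ω⁻¹ = kg⁻¹·m⁻²·s³·A²
All reduce to kg⁻¹·m⁻²·s³·A² except (a), which is kg⁻¹·m⁻²·s⁴·A².

(a)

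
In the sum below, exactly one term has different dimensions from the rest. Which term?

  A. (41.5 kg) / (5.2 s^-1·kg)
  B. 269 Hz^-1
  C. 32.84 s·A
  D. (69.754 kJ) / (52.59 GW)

Expand each in SI base units:
  A. [kg] / [kg·s⁻¹] = s
  B. Hz⁻¹ = (s⁻¹)⁻¹ = s
  C. A·s = s·A
  D. [kg·m²·s⁻²] / [kg·m²·s⁻³] = s
All reduce to s except C., which is s·A.

C.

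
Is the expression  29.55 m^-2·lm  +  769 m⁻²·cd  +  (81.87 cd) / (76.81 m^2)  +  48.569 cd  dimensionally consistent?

Expand each in SI base units:
  29.55 m^-2·lm:  lm·m⁻² = cd·m⁻² = m⁻²·cd
  769 m⁻²·cd:  cd·m⁻² = m⁻²·cd
  (81.87 cd) / (76.81 m^2):  [cd] / [m²] = m⁻²·cd
  48.569 cd:  cd
The terms do not share a single dimension (cd vs m⁻²·cd).

No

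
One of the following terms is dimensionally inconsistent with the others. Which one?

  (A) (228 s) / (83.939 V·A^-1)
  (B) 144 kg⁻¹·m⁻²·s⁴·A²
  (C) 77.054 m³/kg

Expand each in SI base units:
  (A) [s] / [kg·m²·s⁻³·A⁻²] = kg⁻¹·m⁻²·s⁴·A²
  (B) kg⁻¹·m⁻²·s⁴·A²
  (C) m³·kg⁻¹ = kg⁻¹·m³
All reduce to kg⁻¹·m⁻²·s⁴·A² except (C), which is kg⁻¹·m³.

(C)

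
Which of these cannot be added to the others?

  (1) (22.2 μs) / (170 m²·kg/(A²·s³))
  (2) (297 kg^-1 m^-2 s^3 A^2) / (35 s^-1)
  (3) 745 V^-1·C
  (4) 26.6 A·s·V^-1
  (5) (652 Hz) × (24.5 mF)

Expand each in SI base units:
  (1) [s] / [kg·m²·s⁻³·A⁻²] = kg⁻¹·m⁻²·s⁴·A²
  (2) [kg⁻¹·m⁻²·s³·A²] / [s⁻¹] = kg⁻¹·m⁻²·s⁴·A²
  (3) C·V⁻¹ = s·A·(J·C⁻¹)⁻¹ = kg⁻¹·m⁻²·s⁴·A²
  (4) A·s·V⁻¹ = A·s·(J·C⁻¹)⁻¹ = kg⁻¹·m⁻²·s⁴·A²
  (5) [s⁻¹] · [kg⁻¹·m⁻²·s⁴·A²] = kg⁻¹·m⁻²·s³·A²
All reduce to kg⁻¹·m⁻²·s⁴·A² except (5), which is kg⁻¹·m⁻²·s³·A².

(5)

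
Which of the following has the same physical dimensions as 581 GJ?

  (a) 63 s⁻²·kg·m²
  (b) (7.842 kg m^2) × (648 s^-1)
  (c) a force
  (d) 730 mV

(a)

Reference: J = N·m = kg·m²·s⁻².
Each option:
  (a) kg·m²·s⁻²  ← same
  (b) [kg·m²] · [s⁻¹] = kg·m²·s⁻¹
  (c) [force] = kg·m·s⁻²
  (d) V = J·C⁻¹ = kg·m²·s⁻³·A⁻¹
Only (a) matches kg·m²·s⁻².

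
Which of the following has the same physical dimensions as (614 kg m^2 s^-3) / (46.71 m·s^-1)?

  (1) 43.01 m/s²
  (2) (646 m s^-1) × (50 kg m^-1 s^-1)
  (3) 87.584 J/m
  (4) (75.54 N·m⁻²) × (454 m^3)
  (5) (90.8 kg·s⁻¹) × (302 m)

Reference: [kg·m²·s⁻³] / [m·s⁻¹] = kg·m·s⁻².
Each option:
  (1) m·s⁻²
  (2) [m·s⁻¹] · [kg·m⁻¹·s⁻¹] = kg·s⁻²
  (3) J·m⁻¹ = N·m·m⁻¹ = kg·m·s⁻²  ← same
  (4) [kg·m⁻¹·s⁻²] · [m³] = kg·m²·s⁻²
  (5) [kg·s⁻¹] · [m] = kg·m·s⁻¹
Only (3) matches kg·m·s⁻².

(3)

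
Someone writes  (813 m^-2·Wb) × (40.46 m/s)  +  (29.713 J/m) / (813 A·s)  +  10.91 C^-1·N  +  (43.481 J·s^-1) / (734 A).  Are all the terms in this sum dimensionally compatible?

No

In SI base units:
  (813 m^-2·Wb) × (40.46 m/s):  [kg·s⁻²·A⁻¹] · [m·s⁻¹] = kg·m·s⁻³·A⁻¹
  (29.713 J/m) / (813 A·s):  [kg·m·s⁻²] / [s·A] = kg·m·s⁻³·A⁻¹
  10.91 C^-1·N:  N·C⁻¹ = kg·m·s⁻²·(s·A)⁻¹ = kg·m·s⁻³·A⁻¹
  (43.481 J·s^-1) / (734 A):  [kg·m²·s⁻³] / [A] = kg·m²·s⁻³·A⁻¹
The terms do not share a single dimension (kg·m²·s⁻³·A⁻¹ vs kg·m·s⁻³·A⁻¹).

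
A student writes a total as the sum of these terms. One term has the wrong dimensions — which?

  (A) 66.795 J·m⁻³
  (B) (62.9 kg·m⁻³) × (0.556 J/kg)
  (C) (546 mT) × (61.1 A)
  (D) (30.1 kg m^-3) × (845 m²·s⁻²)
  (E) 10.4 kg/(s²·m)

(C)

In SI base units:
  (A) J·m⁻³ = N·m·m⁻³ = kg·m⁻¹·s⁻²
  (B) [kg·m⁻³] · [m²·s⁻²] = kg·m⁻¹·s⁻²
  (C) [kg·s⁻²·A⁻¹] · [A] = kg·s⁻²
  (D) [kg·m⁻³] · [m²·s⁻²] = kg·m⁻¹·s⁻²
  (E) kg·m⁻¹·s⁻²
All reduce to kg·m⁻¹·s⁻² except (C), which is kg·s⁻².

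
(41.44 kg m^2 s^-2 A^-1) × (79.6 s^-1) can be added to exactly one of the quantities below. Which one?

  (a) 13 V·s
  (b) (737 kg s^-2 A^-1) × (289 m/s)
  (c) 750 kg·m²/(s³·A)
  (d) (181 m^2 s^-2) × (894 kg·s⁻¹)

(c)

Reference: [kg·m²·s⁻²·A⁻¹] · [s⁻¹] = kg·m²·s⁻³·A⁻¹.
Each option:
  (a) V·s = J·C⁻¹·s = kg·m²·s⁻²·A⁻¹
  (b) [kg·s⁻²·A⁻¹] · [m·s⁻¹] = kg·m·s⁻³·A⁻¹
  (c) kg·m²·s⁻³·A⁻¹  ← same
  (d) [m²·s⁻²] · [kg·s⁻¹] = kg·m²·s⁻³
Only (c) matches kg·m²·s⁻³·A⁻¹.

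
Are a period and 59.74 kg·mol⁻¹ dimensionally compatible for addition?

Expand each in SI base units:
  a period:  [period] = s
  59.74 kg·mol⁻¹:  kg·mol⁻¹
s ≠ kg·mol⁻¹, so they cannot be added.

No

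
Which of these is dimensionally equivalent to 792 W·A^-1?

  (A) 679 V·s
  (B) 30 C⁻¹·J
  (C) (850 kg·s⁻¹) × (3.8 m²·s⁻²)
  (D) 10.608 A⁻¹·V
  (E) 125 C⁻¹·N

Reference: W·A⁻¹ = J·s⁻¹·A⁻¹ = kg·m²·s⁻³·A⁻¹.
Each option:
  (A) V·s = J·C⁻¹·s = kg·m²·s⁻²·A⁻¹
  (B) J·C⁻¹ = N·m·(s·A)⁻¹ = kg·m²·s⁻³·A⁻¹  ← same
  (C) [kg·s⁻¹] · [m²·s⁻²] = kg·m²·s⁻³
  (D) V·A⁻¹ = J·C⁻¹·A⁻¹ = kg·m²·s⁻³·A⁻²
  (E) N·C⁻¹ = kg·m·s⁻²·(s·A)⁻¹ = kg·m·s⁻³·A⁻¹
Only (B) matches kg·m²·s⁻³·A⁻¹.

(B)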